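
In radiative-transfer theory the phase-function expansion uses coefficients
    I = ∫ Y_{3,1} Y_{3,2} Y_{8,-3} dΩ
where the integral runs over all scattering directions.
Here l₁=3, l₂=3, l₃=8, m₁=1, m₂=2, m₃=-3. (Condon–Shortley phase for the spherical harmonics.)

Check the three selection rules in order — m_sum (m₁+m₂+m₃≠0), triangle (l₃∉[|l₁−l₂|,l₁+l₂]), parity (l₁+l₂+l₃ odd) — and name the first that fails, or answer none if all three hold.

triangle

Σmᵢ = 0  ✓
l₃∈[|l₁−l₂|,l₁+l₂]=[0,6], have l₃=8  ✗
Σlᵢ = 14 ⇒ even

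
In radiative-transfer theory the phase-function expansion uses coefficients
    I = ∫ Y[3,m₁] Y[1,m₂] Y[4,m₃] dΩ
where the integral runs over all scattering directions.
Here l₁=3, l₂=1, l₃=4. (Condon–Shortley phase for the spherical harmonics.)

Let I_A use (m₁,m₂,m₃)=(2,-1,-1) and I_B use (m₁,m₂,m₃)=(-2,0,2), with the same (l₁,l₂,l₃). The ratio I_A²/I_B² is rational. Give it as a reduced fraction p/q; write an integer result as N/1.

1/4

l's match ⇒ only the (l;m) 3-j factors differ between A and B.
A: triangle coeff Δ(3,1,4) = 1/252; Σ_t [0,0]: t=0:+1/240 = 1/240; (3j)²=1/84 [(3 1 4; 2 -1 -1)], sign=-1
B: triangle coeff Δ(3,1,4) = 1/252; Σ_t [0,0]: t=0:+1/120 = 1/120; (3j)²=1/21 [(3 1 4; -2 0 2)], sign=+1
I_A²/I_B² = (1/84)/(1/21) = 1/4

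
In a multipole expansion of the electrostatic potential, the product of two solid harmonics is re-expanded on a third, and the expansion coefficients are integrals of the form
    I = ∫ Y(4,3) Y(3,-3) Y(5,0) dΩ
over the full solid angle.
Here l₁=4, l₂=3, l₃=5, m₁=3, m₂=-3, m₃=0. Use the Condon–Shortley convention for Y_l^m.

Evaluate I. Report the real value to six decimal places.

-0.098140

m-sum 0 ✓  L=12 even ✓  1≤5≤7 ✓
Π(2lᵢ+1) = 9×7×11 = 693
triangle coeff Δ(4,3,5) = 1/180180
Σ_t [0,2]: t=0:+1/576 t=1:−1/144 t=2:+1/576 = -1/288
(3j)²=20/1001 [(4 3 5; 0 0 0)], sign=+1
Σ_t [0,0]: t=0:+1/5760 = 1/5760
(3j)²=5/572 [(4 3 5; 3 -3 0)], sign=-1
⇒ 4πI² = 225/1859
I = (-1)√(225/1859/(4π)) = -0.09814013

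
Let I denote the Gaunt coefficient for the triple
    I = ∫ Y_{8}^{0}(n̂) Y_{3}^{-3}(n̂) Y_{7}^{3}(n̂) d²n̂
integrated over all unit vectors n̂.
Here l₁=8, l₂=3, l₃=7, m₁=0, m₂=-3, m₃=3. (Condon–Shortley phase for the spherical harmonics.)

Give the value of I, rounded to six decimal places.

-0.123395

m-sum 0 ✓  L=18 even ✓  5≤7≤11 ✓
Π(2lᵢ+1) = 17×7×15 = 1785
triangle coeff Δ(8,3,7) = 1/5290740
Σ_t [1,3]: t=1:−1/7257600 t=2:+1/2073600 t=3:−1/7257600 = 1/4838400
(3j)²=252/20995 [(8 3 7; 0 0 0)], sign=-1
Σ_t [0,0]: t=0:+1/46448640 = 1/46448640
(3j)²=75/8398 [(8 3 7; 0 -3 3)], sign=+1
⇒ 4πI² = 198450/1037153
I = (-1)√(198450/1037153/(4π)) = -0.12339547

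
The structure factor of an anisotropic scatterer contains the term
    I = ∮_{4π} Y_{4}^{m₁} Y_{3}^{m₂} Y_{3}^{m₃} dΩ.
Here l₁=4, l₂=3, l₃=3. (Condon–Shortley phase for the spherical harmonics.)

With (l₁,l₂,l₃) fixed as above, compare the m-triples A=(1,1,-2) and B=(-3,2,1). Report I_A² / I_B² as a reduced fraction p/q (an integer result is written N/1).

Shared (l₁,l₂,l₃)=(4,3,3): N and (l;000)² cancel in I_A²/I_B².
A: Δ = 4!·4!·2!/11! = 1/34650; Racah Σ t=2..3: t=2:+1/48 t=3:−1/144 = 1/72; ⇒ 3j(4 3 3; 1 1 -2)² = 16/693, sgn -1
B: Δ = 4!·4!·2!/11! = 1/34650; Racah Σ t=3..4: t=3:−1/288 t=4:+1/144 = 1/288; ⇒ 3j(4 3 3; -3 2 1)² = 1/99, sgn +1
I_A²/I_B² = (16/693)/(1/99) = 16/7

16/7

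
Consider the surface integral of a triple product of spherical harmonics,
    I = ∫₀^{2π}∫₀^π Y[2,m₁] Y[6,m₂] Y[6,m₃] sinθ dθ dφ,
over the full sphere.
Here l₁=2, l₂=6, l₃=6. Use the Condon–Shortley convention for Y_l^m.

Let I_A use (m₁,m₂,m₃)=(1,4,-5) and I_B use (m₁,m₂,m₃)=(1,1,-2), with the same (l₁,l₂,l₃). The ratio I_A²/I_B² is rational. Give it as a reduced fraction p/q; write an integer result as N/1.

99/20

l's match ⇒ only the (l;m) 3-j factors differ between A and B.
A: triangle coeff Δ(2,6,6) = 1/90090; Σ_t [0,1]: t=0:+1/7257600 t=1:−1/725760 = -1/806400; (3j)²=27/910 [(2 6 6; 1 4 -5)], sign=+1
B: triangle coeff Δ(2,6,6) = 1/90090; Σ_t [0,1]: t=0:+1/60480 t=1:−1/34560 = -1/80640; (3j)²=6/1001 [(2 6 6; 1 1 -2)], sign=-1
I_A²/I_B² = (27/910)/(6/1001) = 99/20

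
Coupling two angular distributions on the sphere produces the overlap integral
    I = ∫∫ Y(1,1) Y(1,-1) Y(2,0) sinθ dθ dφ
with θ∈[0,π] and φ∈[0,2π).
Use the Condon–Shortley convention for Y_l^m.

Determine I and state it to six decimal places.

Rules hold: Σm=0, L=4 even, 0≤2≤2.
N = 3·3·5 = 45
Δ = 0!·2!·2!/5! = 1/30
Racah Σ t=0..0: t=0:+1/1 = 1/1
⇒ 3j(1 1 2; 0 0 0)² = 2/15, sgn +1
Racah Σ t=0..0: t=0:+1/4 = 1/4
⇒ 3j(1 1 2; 1 -1 0)² = 1/30, sgn +1
4πI² = N·(3j₀)²·(3jₘ)² = 1/5
I = +1·√(0.2/4π) = 0.12615663

0.126157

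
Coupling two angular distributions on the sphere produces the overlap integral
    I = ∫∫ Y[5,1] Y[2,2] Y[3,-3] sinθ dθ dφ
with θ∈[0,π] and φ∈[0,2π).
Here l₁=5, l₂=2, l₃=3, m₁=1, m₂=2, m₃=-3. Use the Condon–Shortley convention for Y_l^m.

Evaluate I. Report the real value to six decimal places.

m-sum 0 ✓  L=10 even ✓  3≤3≤7 ✓
Π(2lᵢ+1) = 11×5×7 = 385
triangle coeff Δ(5,2,3) = 1/2310
Σ_t [2,2]: t=2:+1/144 = 1/144
(3j)²=10/231 [(5 2 3; 0 0 0)], sign=-1
Σ_t [4,4]: t=4:+1/17280 = 1/17280
(3j)²=1/2310 [(5 2 3; 1 2 -3)], sign=+1
⇒ 4πI² = 5/693
I = (-1)√(5/693/(4π)) = -0.02396147

-0.023961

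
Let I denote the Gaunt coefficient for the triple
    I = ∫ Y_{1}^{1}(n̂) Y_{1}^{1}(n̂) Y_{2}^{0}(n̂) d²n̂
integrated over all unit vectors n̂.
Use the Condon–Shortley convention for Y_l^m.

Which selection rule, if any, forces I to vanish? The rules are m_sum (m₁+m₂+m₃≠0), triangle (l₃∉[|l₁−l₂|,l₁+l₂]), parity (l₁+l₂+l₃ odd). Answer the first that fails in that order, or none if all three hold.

azimuthal sum: 1 + 1 + 0 = 2  ✗
0 ≤ 2 ≤ 2 (triangle on l)
L = 1 + 1 + 2 = 4 (even)

m_sum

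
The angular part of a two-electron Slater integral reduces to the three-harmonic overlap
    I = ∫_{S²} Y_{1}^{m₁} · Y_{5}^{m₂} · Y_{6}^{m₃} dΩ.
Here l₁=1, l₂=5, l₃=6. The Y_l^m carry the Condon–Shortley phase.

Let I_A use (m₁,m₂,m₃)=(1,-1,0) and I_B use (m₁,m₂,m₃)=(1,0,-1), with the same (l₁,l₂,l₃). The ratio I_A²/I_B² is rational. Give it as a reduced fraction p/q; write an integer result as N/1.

Shared (l₁,l₂,l₃)=(1,5,6): N and (l;000)² cancel in I_A²/I_B².
A: Δ = 0!·2!·10!/13! = 1/858; Racah Σ t=0..0: t=0:+1/34560 = 1/34560; ⇒ 3j(1 5 6; 1 -1 0)² = 5/286, sgn +1
B: Δ = 0!·2!·10!/13! = 1/858; Racah Σ t=0..0: t=0:+1/28800 = 1/28800; ⇒ 3j(1 5 6; 1 0 -1)² = 7/286, sgn -1
I_A²/I_B² = (5/286)/(7/286) = 5/7

5/7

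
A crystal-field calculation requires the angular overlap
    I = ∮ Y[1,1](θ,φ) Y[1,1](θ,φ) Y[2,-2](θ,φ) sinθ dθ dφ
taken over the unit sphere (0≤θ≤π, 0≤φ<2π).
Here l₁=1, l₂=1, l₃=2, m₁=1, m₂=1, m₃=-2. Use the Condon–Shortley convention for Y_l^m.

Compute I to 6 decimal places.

0.309019

m-sum 0 ✓  L=4 even ✓  0≤2≤2 ✓
Π(2lᵢ+1) = 3×3×5 = 45
triangle coeff Δ(1,1,2) = 1/30
Σ_t [0,0]: t=0:+1/1 = 1/1
(3j)²=2/15 [(1 1 2; 0 0 0)], sign=+1
Σ_t [0,0]: t=0:+1/4 = 1/4
(3j)²=1/5 [(1 1 2; 1 1 -2)], sign=+1
⇒ 4πI² = 6/5
I = (+1)√(6/5/(4π)) = 0.30901936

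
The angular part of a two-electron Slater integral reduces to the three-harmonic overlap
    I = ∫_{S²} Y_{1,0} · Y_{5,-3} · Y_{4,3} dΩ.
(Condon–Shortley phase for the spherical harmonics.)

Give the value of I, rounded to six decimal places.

m-sum 0 ✓  L=10 even ✓  4≤4≤6 ✓
Π(2lᵢ+1) = 3×11×9 = 297
triangle coeff Δ(1,5,4) = 1/495
Σ_t [1,1]: t=1:−1/576 = -1/576
(3j)²=5/99 [(1 5 4; 0 0 0)], sign=-1
Σ_t [1,1]: t=1:−1/5040 = -1/5040
(3j)²=16/495 [(1 5 4; 0 -3 3)], sign=+1
⇒ 4πI² = 16/33
I = (-1)√(16/33/(4π)) = -0.19642560

-0.196426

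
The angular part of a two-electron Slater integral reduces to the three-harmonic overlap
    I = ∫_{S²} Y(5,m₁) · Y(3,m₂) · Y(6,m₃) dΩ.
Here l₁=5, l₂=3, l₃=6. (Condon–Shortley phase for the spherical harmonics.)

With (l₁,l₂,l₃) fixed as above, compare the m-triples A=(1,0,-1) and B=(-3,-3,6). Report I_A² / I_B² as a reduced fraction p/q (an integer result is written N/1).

Shared (l₁,l₂,l₃)=(5,3,6): N and (l;000)² cancel in I_A²/I_B².
A: Δ = 2!·8!·4!/15! = 1/675675; Racah Σ t=0..2: t=0:+1/6912 t=1:−1/2880 t=2:+1/17280 = -1/6912; ⇒ 3j(5 3 6; 1 0 -1)² = 5/429, sgn +1
B: Δ = 2!·8!·4!/15! = 1/675675; Racah Σ t=0..0: t=0:+1/1935360 = 1/1935360; ⇒ 3j(5 3 6; -3 -3 6)² = 1/91, sgn +1
I_A²/I_B² = (5/429)/(1/91) = 35/33

35/33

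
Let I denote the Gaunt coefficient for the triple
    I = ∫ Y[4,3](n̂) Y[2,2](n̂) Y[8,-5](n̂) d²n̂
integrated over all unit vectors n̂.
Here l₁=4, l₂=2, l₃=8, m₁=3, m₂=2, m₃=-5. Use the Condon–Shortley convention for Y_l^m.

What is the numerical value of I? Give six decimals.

triangle: need 2≤l₃≤6, have 8; I=0

0.000000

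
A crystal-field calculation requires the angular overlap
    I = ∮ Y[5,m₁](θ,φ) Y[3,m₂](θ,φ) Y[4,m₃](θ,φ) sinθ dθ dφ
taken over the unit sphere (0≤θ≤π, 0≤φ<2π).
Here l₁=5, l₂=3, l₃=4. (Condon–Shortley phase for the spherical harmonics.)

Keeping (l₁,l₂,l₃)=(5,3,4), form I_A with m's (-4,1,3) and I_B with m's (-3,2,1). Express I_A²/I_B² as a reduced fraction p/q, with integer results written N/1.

7/5

Same 5,3,4: normalisation and zero-m 3j drop out of the ratio.
A: Δ: 4! 6! 2! / 13! → 1/180180; sum: t=3:−1/4320 t=4:+1/5760 = -1/17280; 3j²(5 3 4; -4 1 3) = Δ·Π!·Σ² = 7/4290  (sign +1)
B: Δ: 4! 6! 2! / 13! → 1/180180; sum: t=3:−1/1440 t=4:+1/1152 = 1/5760; 3j²(5 3 4; -3 2 1) = Δ·Π!·Σ² = 1/858  (sign -1)
I_A²/I_B² = (7/4290)/(1/858) = 7/5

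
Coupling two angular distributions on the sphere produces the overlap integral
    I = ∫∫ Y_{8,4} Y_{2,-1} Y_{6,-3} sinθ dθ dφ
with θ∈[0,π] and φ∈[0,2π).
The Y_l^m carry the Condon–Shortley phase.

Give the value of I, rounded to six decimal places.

Checks pass: Σm=0; 16 even; l₃=6∈[6,10].
(2·8+1)(2·2+1)(2·6+1) = 1105
Δ: 4! 12! 0! / 17! → 1/30940
sum: t=2:+1/2073600 = 1/2073600
3j²(8 2 6; 0 0 0) = Δ·Π!·Σ² = 28/1105  (sign +1)
sum: t=1:−1/13063680 = -1/13063680
3j²(8 2 6; 4 -1 -3) = Δ·Π!·Σ² = 44/1547  (sign +1)
combine: 4πI² = 1105·28/1105·44/1547 = 176/221
take √, sign +1: I = 0.25174176

0.251742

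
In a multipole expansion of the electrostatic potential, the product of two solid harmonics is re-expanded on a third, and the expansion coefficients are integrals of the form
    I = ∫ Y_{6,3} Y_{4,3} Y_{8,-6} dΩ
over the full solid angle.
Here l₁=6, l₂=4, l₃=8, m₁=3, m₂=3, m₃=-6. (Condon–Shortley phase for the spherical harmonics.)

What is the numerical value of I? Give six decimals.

0.068401

m-sum 0 ✓  L=18 even ✓  2≤8≤10 ✓
Π(2lᵢ+1) = 13×9×17 = 1989
triangle coeff Δ(6,4,8) = 1/23279256
Σ_t [0,2]: t=0:+1/1658880 t=1:−1/518400 t=2:+1/1658880 = -1/1382400
(3j)²=504/46189 [(6 4 8; 0 0 0)], sign=-1
Σ_t [1,2]: t=1:−1/58060800 t=2:+1/87091200 = -1/174182400
(3j)²=7/2584 [(6 4 8; 3 3 -6)], sign=-1
⇒ 4πI² = 3969/67507
I = (+1)√(3969/67507/(4π)) = 0.06840081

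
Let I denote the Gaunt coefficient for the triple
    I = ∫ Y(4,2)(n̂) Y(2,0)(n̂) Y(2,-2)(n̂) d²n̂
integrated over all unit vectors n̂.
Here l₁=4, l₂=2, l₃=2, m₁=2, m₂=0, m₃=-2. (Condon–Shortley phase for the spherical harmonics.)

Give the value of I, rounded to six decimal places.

Checks pass: Σm=0; 8 even; l₃=2∈[2,6].
(2·4+1)(2·2+1)(2·2+1) = 225
Δ: 4! 4! 0! / 9! → 1/630
sum: t=2:+1/16 = 1/16
3j²(4 2 2; 0 0 0) = Δ·Π!·Σ² = 2/35  (sign +1)
sum: t=2:+1/96 = 1/96
3j²(4 2 2; 2 0 -2) = Δ·Π!·Σ² = 1/42  (sign +1)
combine: 4πI² = 225·2/35·1/42 = 15/49
take √, sign +1: I = 0.15607835

0.156078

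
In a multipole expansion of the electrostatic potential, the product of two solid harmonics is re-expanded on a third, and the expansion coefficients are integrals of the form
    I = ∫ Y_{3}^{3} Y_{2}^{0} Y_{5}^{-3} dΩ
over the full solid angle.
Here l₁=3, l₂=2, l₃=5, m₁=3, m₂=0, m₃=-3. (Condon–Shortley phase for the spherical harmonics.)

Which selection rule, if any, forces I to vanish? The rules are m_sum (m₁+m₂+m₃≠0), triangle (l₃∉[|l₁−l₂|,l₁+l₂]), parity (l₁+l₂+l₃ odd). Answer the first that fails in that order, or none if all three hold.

none

azimuthal sum: 3 + 0 − 3 = 0  ✓
1 ≤ 5 ≤ 5 (triangle on l)  ✓
L = 3 + 2 + 5 = 10 (even)  ✓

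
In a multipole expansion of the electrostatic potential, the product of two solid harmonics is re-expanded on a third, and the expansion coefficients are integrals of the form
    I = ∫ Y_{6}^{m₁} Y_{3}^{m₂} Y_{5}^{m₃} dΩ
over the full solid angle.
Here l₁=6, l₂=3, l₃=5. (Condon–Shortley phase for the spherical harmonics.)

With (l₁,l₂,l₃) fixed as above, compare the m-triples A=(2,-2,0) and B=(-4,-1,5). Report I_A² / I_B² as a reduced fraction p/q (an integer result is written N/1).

Shared (l₁,l₂,l₃)=(6,3,5): N and (l;000)² cancel in I_A²/I_B².
A: Δ = 4!·8!·2!/15! = 1/675675; Racah Σ t=0..1: t=0:+1/13824 t=1:−1/8640 = -1/23040; ⇒ 3j(6 3 5; 2 -2 0)² = 2/429, sgn +1
B: Δ = 4!·8!·2!/15! = 1/675675; Racah Σ t=2..2: t=2:+1/322560 = 1/322560; ⇒ 3j(6 3 5; -4 -1 5)² = 18/1001, sgn +1
I_A²/I_B² = (2/429)/(18/1001) = 7/27

7/27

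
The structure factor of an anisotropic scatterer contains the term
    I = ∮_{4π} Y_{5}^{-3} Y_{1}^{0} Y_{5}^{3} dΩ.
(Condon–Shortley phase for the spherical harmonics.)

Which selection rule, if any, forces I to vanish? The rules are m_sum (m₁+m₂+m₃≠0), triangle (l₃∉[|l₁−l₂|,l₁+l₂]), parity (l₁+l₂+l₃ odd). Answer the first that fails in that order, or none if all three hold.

m₁+m₂+m₃ = -3 + 0 + 3 = 0  ✓
triangle: |5−1|=4 ≤ l₃=5 ≤ 5+1=6  ✓
parity: l₁+l₂+l₃ = 11 is odd  ✗

parity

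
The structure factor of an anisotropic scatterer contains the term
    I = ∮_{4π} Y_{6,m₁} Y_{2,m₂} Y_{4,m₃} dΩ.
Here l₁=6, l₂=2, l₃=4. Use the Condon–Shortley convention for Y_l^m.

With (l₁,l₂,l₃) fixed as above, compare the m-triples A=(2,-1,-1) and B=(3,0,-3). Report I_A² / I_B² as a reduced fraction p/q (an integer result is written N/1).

l's match ⇒ only the (l;m) 3-j factors differ between A and B.
A: triangle coeff Δ(6,2,4) = 1/6435; Σ_t [1,1]: t=1:−1/4320 = -1/4320; (3j)²=224/6435 [(6 2 4; 2 -1 -1)], sign=+1
B: triangle coeff Δ(6,2,4) = 1/6435; Σ_t [2,2]: t=2:+1/20160 = 1/20160; (3j)²=12/715 [(6 2 4; 3 0 -3)], sign=-1
I_A²/I_B² = (224/6435)/(12/715) = 56/27

56/27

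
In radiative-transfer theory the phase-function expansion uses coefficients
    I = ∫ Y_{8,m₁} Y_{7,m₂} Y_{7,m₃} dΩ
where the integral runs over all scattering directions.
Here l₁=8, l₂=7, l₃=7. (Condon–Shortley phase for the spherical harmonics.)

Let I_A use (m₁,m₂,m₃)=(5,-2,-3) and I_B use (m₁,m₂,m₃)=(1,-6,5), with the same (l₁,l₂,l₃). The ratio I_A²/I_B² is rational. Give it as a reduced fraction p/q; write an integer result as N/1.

7/44

l's match ⇒ only the (l;m) 3-j factors differ between A and B.
A: triangle coeff Δ(8,7,7) = 1/22086194130; Σ_t [0,3]: t=0:+1/3483648000 t=1:−1/348364800 t=2:+1/261273600 t=3:−1/1393459200 = 11/20901888000; (3j)²=66/37145 [(8 7 7; 5 -2 -3)], sign=+1
B: triangle coeff Δ(8,7,7) = 1/22086194130; Σ_t [0,1]: t=0:+1/24385536000 t=1:−1/5225472000 = -11/73156608000; (3j)²=2904/260015 [(8 7 7; 1 -6 5)], sign=-1
I_A²/I_B² = (66/37145)/(2904/260015) = 7/44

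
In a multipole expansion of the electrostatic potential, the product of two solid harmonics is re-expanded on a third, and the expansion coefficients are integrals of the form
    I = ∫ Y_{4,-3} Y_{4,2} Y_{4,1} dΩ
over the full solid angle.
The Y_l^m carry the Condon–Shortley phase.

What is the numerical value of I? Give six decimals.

-0.063661

m-sum 0 ✓  L=12 even ✓  0≤4≤8 ✓
Π(2lᵢ+1) = 9×9×9 = 729
triangle coeff Δ(4,4,4) = 1/450450
Σ_t [0,4]: t=0:+1/13824 t=1:−1/216 t=2:+1/64 t=3:−1/216 t=4:+1/13824 = 5/768
(3j)²=18/1001 [(4 4 4; 0 0 0)], sign=+1
Σ_t [3,4]: t=3:−1/864 t=4:+1/576 = 1/1728
(3j)²=5/1287 [(4 4 4; -3 2 1)], sign=-1
⇒ 4πI² = 7290/143143
I = (-1)√(7290/143143/(4π)) = -0.06366105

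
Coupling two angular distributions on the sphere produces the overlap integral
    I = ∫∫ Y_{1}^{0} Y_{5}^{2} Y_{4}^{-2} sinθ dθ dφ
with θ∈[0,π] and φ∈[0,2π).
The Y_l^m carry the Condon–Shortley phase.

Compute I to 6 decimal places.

0.225034

Checks pass: Σm=0; 10 even; l₃=4∈[4,6].
(2·1+1)(2·5+1)(2·4+1) = 297
Δ: 2! 0! 8! / 11! → 1/495
sum: t=1:−1/576 = -1/576
3j²(1 5 4; 0 0 0) = Δ·Π!·Σ² = 5/99  (sign -1)
sum: t=1:−1/1440 = -1/1440
3j²(1 5 4; 0 2 -2) = Δ·Π!·Σ² = 7/165  (sign -1)
combine: 4πI² = 297·5/99·7/165 = 7/11
take √, sign +1: I = 0.22503380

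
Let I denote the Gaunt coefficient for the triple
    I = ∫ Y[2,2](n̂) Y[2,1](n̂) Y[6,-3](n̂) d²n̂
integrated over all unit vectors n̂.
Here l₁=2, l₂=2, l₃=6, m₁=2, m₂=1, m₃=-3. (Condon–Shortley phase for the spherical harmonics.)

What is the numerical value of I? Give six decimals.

triangle: need 0≤l₃≤4, have 6; I=0

0.000000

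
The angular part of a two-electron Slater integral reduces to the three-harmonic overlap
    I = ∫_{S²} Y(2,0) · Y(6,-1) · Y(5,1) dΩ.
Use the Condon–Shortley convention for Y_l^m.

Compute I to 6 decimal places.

0.000000

Σlᵢ=13 odd — θ-integrand is odd under cosθ→−cosθ; I=0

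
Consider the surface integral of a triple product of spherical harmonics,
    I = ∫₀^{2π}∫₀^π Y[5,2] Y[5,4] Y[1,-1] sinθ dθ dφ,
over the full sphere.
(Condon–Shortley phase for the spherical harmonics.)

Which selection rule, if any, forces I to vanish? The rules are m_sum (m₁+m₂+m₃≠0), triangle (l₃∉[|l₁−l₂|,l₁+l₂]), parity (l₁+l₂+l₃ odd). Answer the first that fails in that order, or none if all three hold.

m_sum

Σmᵢ = 5  ✗
l₃∈[|l₁−l₂|,l₁+l₂]=[0,10], have l₃=1
Σlᵢ = 11 ⇒ odd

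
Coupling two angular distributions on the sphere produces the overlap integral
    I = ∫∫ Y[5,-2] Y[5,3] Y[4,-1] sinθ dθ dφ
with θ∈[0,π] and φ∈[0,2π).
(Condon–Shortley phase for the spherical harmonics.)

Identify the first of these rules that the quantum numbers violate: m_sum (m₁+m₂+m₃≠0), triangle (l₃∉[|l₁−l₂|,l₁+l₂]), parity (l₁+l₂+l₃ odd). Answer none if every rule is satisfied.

Σmᵢ = 0  ✓
l₃∈[|l₁−l₂|,l₁+l₂]=[0,10], have l₃=4  ✓
Σlᵢ = 14 ⇒ even  ✓

none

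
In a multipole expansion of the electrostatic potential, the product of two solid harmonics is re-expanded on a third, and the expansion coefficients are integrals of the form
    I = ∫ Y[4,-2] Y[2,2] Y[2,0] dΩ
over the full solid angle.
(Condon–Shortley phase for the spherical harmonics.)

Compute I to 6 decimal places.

Checks pass: Σm=0; 8 even; l₃=2∈[2,6].
(2·4+1)(2·2+1)(2·2+1) = 225
Δ: 4! 4! 0! / 9! → 1/630
sum: t=2:+1/16 = 1/16
3j²(4 2 2; 0 0 0) = Δ·Π!·Σ² = 2/35  (sign +1)
sum: t=4:+1/96 = 1/96
3j²(4 2 2; -2 2 0) = Δ·Π!·Σ² = 1/42  (sign +1)
combine: 4πI² = 225·2/35·1/42 = 15/49
take √, sign +1: I = 0.15607835

0.156078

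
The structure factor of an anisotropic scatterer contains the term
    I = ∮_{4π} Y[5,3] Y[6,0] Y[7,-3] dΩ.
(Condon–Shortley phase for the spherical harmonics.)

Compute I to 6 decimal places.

Checks pass: Σm=0; 18 even; l₃=7∈[1,11].
(2·5+1)(2·6+1)(2·7+1) = 2145
Δ: 4! 6! 8! / 19! → 1/174594420
sum: t=0:+1/4147200 t=1:−1/207360 t=2:+1/82944 t=3:−1/207360 t=4:+1/4147200 = 1/345600
3j²(5 6 7; 0 0 0) = Δ·Π!·Σ² = 420/46189  (sign -1)
sum: t=0:+1/1658880 t=1:−1/518400 t=2:+1/1658880 = -1/1382400
3j²(5 6 7; 3 0 -3) = Δ·Π!·Σ² = 504/46189  (sign -1)
combine: 4πI² = 2145·420/46189·504/46189 = 3175200/14919047
take √, sign +1: I = 0.13013978

0.130140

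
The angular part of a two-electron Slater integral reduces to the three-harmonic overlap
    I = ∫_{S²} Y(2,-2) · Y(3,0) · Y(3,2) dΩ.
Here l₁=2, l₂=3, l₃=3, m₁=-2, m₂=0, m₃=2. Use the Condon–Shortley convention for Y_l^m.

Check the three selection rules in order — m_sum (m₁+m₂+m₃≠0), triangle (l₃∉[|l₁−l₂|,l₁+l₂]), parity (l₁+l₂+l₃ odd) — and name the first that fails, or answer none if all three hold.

none

m₁+m₂+m₃ = -2 + 0 + 2 = 0  ✓
triangle: |2−3|=1 ≤ l₃=3 ≤ 2+3=5  ✓
parity: l₁+l₂+l₃ = 8 is even  ✓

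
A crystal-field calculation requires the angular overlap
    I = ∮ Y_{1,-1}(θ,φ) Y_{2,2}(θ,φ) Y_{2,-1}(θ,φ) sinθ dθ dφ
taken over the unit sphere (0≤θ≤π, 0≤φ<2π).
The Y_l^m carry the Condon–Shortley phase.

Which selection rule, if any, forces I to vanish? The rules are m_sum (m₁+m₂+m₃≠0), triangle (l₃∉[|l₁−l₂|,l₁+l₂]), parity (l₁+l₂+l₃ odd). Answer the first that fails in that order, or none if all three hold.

Σmᵢ = 0  ✓
l₃∈[|l₁−l₂|,l₁+l₂]=[1,3], have l₃=2  ✓
Σlᵢ = 5 ⇒ odd  ✗

parity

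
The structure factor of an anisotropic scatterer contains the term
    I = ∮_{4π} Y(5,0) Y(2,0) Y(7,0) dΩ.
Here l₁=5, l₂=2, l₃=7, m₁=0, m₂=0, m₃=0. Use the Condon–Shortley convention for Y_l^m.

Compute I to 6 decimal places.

m-sum 0 ✓  L=14 even ✓  3≤7≤7 ✓
Π(2lᵢ+1) = 11×5×15 = 825
triangle coeff Δ(5,2,7) = 1/15015
Σ_t [0,0]: t=0:+1/57600 = 1/57600
(3j)²=21/715 [(5 2 7; 0 0 0)], sign=-1
(m-triple is (0,0,0) — same symbol as above.)
⇒ 4πI² = 1323/1859
I = (+1)√(1323/1859/(4π)) = 0.23797717

0.237977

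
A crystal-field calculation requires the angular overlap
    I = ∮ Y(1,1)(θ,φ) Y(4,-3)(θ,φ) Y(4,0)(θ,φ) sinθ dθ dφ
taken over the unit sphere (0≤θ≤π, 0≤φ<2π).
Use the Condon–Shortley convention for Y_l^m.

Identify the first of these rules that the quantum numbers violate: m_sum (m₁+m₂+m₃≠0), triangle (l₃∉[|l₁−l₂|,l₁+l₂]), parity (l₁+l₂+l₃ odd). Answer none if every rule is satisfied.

Σmᵢ = -2  ✗
l₃∈[|l₁−l₂|,l₁+l₂]=[3,5], have l₃=4
Σlᵢ = 9 ⇒ odd

m_sum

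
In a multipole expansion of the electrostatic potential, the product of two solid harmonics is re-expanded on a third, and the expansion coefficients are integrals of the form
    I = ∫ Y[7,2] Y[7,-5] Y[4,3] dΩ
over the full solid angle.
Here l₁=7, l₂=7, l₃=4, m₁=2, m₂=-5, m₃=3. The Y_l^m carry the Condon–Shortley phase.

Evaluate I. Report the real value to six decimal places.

0.160152

Rules hold: Σm=0, L=18 even, 0≤4≤14.
N = 15·15·9 = 2025
Δ = 10!·4!·4!/19! = 1/58198140
Racah Σ t=3..7: t=3:−1/17418240 t=4:+1/622080 t=5:−1/230400 t=6:+1/622080 t=7:−1/17418240 = -1/806400
⇒ 3j(7 7 4; 0 0 0)² = 2268/230945, sgn -1
Racah Σ t=1..2: t=1:−1/52254720 t=2:+1/11612160 = 1/14929920
⇒ 3j(7 7 4; 2 -5 3)² = 1225/75582, sgn -1
4πI² = N·(3j₀)²·(3jₘ)² = 62511750/193947611
I = +1·√(0.322313/4π) = 0.16015248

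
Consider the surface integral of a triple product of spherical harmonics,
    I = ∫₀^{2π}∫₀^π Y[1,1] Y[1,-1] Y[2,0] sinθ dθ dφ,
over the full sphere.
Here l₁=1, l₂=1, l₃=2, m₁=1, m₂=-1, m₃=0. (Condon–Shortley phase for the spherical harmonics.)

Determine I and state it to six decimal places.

0.126157

Rules hold: Σm=0, L=4 even, 0≤2≤2.
N = 3·3·5 = 45
Δ = 0!·2!·2!/5! = 1/30
Racah Σ t=0..0: t=0:+1/1 = 1/1
⇒ 3j(1 1 2; 0 0 0)² = 2/15, sgn +1
Racah Σ t=0..0: t=0:+1/4 = 1/4
⇒ 3j(1 1 2; 1 -1 0)² = 1/30, sgn +1
4πI² = N·(3j₀)²·(3jₘ)² = 1/5
I = +1·√(0.2/4π) = 0.12615663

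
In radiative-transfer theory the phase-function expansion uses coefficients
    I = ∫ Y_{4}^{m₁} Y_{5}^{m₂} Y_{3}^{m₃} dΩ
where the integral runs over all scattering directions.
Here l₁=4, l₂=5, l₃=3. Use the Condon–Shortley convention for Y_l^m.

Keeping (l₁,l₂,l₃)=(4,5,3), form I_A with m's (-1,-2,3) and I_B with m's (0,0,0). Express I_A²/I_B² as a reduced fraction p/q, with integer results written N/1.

35/24

l's match ⇒ only the (l;m) 3-j factors differ between A and B.
A: triangle coeff Δ(4,5,3) = 1/180180; Σ_t [3,3]: t=3:−1/1728 = -1/1728; (3j)²=25/858 [(4 5 3; -1 -2 3)], sign=-1
B: triangle coeff Δ(4,5,3) = 1/180180; Σ_t [2,4]: t=2:+1/576 t=3:−1/144 t=4:+1/576 = -1/288; (3j)²=20/1001 [(4 5 3; 0 0 0)], sign=+1
I_A²/I_B² = (25/858)/(20/1001) = 35/24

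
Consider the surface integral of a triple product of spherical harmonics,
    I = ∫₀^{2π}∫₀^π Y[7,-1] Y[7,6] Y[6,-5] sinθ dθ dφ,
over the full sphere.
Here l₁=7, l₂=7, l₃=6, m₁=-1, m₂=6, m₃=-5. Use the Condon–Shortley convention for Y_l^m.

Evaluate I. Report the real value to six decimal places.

m-sum 0 ✓  L=20 even ✓  0≤6≤14 ✓
Π(2lᵢ+1) = 15×15×13 = 2925
triangle coeff Δ(7,7,6) = 1/2444321880
Σ_t [1,7]: t=1:−1/2612736000 t=2:+1/20736000 t=3:−1/1658880 t=4:+1/746496 t=5:−1/1658880 t=6:+1/20736000 t=7:−1/2612736000 = 1/4354560
(3j)²=1000/138567 [(7 7 6; 0 0 0)], sign=+1
Σ_t [7,8]: t=7:−1/435456000 t=8:+1/3483648000 = -1/497664000
(3j)²=77/6460 [(7 7 6; -1 6 -5)], sign=+1
⇒ 4πI² = 26250/104329
I = (+1)√(26250/104329/(4π)) = 0.14150025

0.141500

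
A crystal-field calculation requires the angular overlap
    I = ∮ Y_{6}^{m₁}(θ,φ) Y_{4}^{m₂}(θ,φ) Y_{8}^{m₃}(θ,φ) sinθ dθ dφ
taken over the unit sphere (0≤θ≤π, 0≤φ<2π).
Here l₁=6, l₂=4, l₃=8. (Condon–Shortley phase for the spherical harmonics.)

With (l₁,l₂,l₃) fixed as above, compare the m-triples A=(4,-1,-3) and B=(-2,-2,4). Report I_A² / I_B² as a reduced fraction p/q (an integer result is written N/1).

10201/5476

Same 6,4,8: normalisation and zero-m 3j drop out of the ratio.
A: Δ: 2! 10! 6! / 19! → 1/23279256; sum: t=0:+1/5806080 t=1:−1/17418240 t=2:+1/870912000 = 101/870912000; 3j²(6 4 8; 4 -1 -3) = Δ·Π!·Σ² = 10201/705432  (sign -1)
B: Δ: 2! 10! 6! / 19! → 1/23279256; sum: t=0:+1/7741440 t=1:−1/3628800 t=2:+1/24883200 = -37/348364800; 3j²(6 4 8; -2 -2 4) = Δ·Π!·Σ² = 1369/176358  (sign -1)
I_A²/I_B² = (10201/705432)/(1369/176358) = 10201/5476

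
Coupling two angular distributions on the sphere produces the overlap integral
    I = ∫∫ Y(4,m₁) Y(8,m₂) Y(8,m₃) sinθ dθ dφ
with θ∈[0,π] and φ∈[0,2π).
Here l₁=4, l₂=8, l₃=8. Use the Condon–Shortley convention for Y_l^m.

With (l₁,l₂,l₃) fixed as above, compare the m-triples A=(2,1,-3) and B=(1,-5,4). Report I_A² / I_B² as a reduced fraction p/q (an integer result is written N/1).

154/195

Shared (l₁,l₂,l₃)=(4,8,8): N and (l;000)² cancel in I_A²/I_B².
A: Δ = 4!·4!·12!/21! = 1/185175900; Racah Σ t=0..2: t=0:+1/209018880 t=1:−1/34836480 t=2:+1/58060800 = -1/149299200; ⇒ 3j(4 8 8; 2 1 -3)² = 77/25194, sgn +1
B: Δ = 4!·4!·12!/21! = 1/185175900; Racah Σ t=0..3: t=0:+1/313528320 t=1:−1/174182400 t=2:+1/958003200 t=3:−1/68976230400 = -1/656916480; ⇒ 3j(4 8 8; 1 -5 4)² = 5/1292, sgn -1
I_A²/I_B² = (77/25194)/(5/1292) = 154/195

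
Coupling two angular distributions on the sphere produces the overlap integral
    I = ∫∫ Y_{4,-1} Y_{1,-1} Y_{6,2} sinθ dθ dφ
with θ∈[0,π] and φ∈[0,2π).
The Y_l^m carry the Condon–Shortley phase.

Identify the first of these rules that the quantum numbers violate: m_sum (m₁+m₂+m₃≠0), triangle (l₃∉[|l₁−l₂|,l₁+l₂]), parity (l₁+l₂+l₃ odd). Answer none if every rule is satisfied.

triangle

Σmᵢ = 0  ✓
l₃∈[|l₁−l₂|,l₁+l₂]=[3,5], have l₃=6  ✗
Σlᵢ = 11 ⇒ odd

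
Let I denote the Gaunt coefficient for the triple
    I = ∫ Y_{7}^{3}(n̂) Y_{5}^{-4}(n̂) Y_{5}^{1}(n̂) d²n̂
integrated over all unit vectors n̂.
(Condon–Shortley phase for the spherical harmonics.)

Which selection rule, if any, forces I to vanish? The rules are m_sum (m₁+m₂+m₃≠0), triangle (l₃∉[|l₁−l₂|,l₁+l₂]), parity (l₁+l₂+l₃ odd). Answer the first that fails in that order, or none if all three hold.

parity

azimuthal sum: 3 − 4 + 1 = 0  ✓
2 ≤ 5 ≤ 12 (triangle on l)  ✓
L = 7 + 5 + 5 = 17 (odd)  ✗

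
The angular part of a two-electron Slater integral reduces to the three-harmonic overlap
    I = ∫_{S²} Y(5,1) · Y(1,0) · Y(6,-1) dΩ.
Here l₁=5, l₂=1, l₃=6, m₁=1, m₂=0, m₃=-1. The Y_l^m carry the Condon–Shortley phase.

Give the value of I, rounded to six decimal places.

m-sum 0 ✓  L=12 even ✓  4≤6≤6 ✓
Π(2lᵢ+1) = 11×3×13 = 429
triangle coeff Δ(5,1,6) = 1/858
Σ_t [0,0]: t=0:+1/14400 = 1/14400
(3j)²=6/143 [(5 1 6; 0 0 0)], sign=+1
Σ_t [0,0]: t=0:+1/17280 = 1/17280
(3j)²=35/858 [(5 1 6; 1 0 -1)], sign=-1
⇒ 4πI² = 105/143
I = (-1)√(105/143/(4π)) = -0.24172507

-0.241725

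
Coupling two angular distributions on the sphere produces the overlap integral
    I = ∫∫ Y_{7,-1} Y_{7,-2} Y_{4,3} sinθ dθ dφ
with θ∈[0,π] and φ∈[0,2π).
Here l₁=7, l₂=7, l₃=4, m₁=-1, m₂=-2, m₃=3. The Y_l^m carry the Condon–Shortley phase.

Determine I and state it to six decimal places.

-0.033455

Rules hold: Σm=0, L=18 even, 0≤4≤14.
N = 15·15·9 = 2025
Δ = 10!·4!·4!/19! = 1/58198140
Racah Σ t=3..7: t=3:−1/17418240 t=4:+1/622080 t=5:−1/230400 t=6:+1/622080 t=7:−1/17418240 = -1/806400
⇒ 3j(7 7 4; 0 0 0)² = 2268/230945, sgn -1
Racah Σ t=4..5: t=4:+1/2488320 t=5:−1/2073600 = -1/12441600
⇒ 3j(7 7 4; -1 -2 3)² = 98/138567, sgn +1
4πI² = N·(3j₀)²·(3jₘ)² = 30005640/2133423721
I = -1·√(0.0140645/4π) = -0.03345476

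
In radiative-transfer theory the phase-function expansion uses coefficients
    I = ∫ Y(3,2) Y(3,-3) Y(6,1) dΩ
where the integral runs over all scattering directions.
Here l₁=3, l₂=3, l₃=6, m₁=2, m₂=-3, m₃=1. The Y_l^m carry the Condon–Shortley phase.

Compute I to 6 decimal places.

-0.031364

m-sum 0 ✓  L=12 even ✓  0≤6≤6 ✓
Π(2lᵢ+1) = 7×7×13 = 637
triangle coeff Δ(3,3,6) = 1/12012
Σ_t [0,0]: t=0:+1/1296 = 1/1296
(3j)²=100/3003 [(3 3 6; 0 0 0)], sign=+1
Σ_t [0,0]: t=0:+1/86400 = 1/86400
(3j)²=1/1716 [(3 3 6; 2 -3 1)], sign=-1
⇒ 4πI² = 175/14157
I = (-1)√(175/14157/(4π)) = -0.03136379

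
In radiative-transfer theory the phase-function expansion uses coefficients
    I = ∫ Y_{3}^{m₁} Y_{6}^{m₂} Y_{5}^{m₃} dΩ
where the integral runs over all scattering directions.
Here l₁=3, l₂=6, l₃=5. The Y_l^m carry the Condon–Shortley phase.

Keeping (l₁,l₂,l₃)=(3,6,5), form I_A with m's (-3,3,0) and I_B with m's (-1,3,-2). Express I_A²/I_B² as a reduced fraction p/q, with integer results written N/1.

Shared (l₁,l₂,l₃)=(3,6,5): N and (l;000)² cancel in I_A²/I_B².
A: Δ = 4!·2!·8!/15! = 1/675675; Racah Σ t=4..4: t=4:+1/34560 = 1/34560; ⇒ 3j(3 6 5; -3 3 0)² = 4/143, sgn -1
B: Δ = 4!·2!·8!/15! = 1/675675; Racah Σ t=2..4: t=2:+1/40320 t=3:−1/8640 t=4:+1/34560 = -1/16128; ⇒ 3j(3 6 5; -1 3 -2)² = 18/1001, sgn +1
I_A²/I_B² = (4/143)/(18/1001) = 14/9

14/9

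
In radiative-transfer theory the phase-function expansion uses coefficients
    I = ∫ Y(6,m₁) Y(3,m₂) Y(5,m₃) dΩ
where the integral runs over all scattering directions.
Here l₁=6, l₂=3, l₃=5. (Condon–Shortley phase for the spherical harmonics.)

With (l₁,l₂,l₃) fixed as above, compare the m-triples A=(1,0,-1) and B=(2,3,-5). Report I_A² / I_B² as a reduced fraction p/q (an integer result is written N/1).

Shared (l₁,l₂,l₃)=(6,3,5): N and (l;000)² cancel in I_A²/I_B².
A: Δ = 4!·8!·2!/15! = 1/675675; Racah Σ t=1..3: t=1:−1/6912 t=2:+1/2880 t=3:−1/17280 = 1/6912; ⇒ 3j(6 3 5; 1 0 -1)² = 5/429, sgn +1
B: Δ = 4!·8!·2!/15! = 1/675675; Racah Σ t=4..4: t=4:+1/1935360 = 1/1935360; ⇒ 3j(6 3 5; 2 3 -5)² = 1/1001, sgn +1
I_A²/I_B² = (5/429)/(1/1001) = 35/3

35/3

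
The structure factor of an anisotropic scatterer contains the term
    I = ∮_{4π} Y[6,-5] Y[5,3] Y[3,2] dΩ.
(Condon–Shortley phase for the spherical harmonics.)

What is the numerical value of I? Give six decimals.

Checks pass: Σm=0; 14 even; l₃=3∈[1,11].
(2·6+1)(2·5+1)(2·3+1) = 1001
Δ: 8! 4! 2! / 15! → 1/675675
sum: t=3:−1/8640 t=4:+1/2304 t=5:−1/8640 = 7/34560
3j²(6 5 3; 0 0 0) = Δ·Π!·Σ² = 7/429  (sign -1)
sum: t=7:−1/120960 t=8:+1/483840 = -1/161280
3j²(6 5 3; -5 3 2) = Δ·Π!·Σ² = 2/91  (sign +1)
combine: 4πI² = 1001·7/429·2/91 = 14/39
take √, sign -1: I = -0.16901560

-0.169016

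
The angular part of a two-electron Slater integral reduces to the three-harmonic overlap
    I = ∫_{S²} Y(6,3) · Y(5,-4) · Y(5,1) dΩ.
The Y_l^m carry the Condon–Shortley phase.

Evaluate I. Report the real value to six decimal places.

-0.020582

m-sum 0 ✓  L=16 even ✓  1≤5≤11 ✓
Π(2lᵢ+1) = 13×11×11 = 1573
triangle coeff Δ(6,5,5) = 1/28588560
Σ_t [1,5]: t=1:−1/345600 t=2:+1/13824 t=3:−1/5184 t=4:+1/13824 t=5:−1/345600 = -7/129600
(3j)²=80/7293 [(6 5 5; 0 0 0)], sign=+1
Σ_t [0,1]: t=0:+1/155520 t=1:−1/138240 = -1/1244160
(3j)²=3/9724 [(6 5 5; 3 -4 1)], sign=-1
⇒ 4πI² = 20/3757
I = (-1)√(20/3757/(4π)) = -0.02058209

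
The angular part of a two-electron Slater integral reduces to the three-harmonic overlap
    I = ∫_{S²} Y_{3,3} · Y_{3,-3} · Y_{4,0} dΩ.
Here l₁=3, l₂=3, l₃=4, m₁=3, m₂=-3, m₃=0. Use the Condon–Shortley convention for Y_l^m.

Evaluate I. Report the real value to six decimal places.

Rules hold: Σm=0, L=10 even, 0≤4≤6.
N = 7·7·9 = 441
Δ = 2!·4!·4!/11! = 1/34650
Racah Σ t=0..2: t=0:+1/72 t=1:−1/16 t=2:+1/72 = -5/144
⇒ 3j(3 3 4; 0 0 0)² = 2/77, sgn -1
Racah Σ t=0..0: t=0:+1/1152 = 1/1152
⇒ 3j(3 3 4; 3 -3 0)² = 1/154, sgn +1
4πI² = N·(3j₀)²·(3jₘ)² = 9/121
I = -1·√(0.0743802/4π) = -0.07693494

-0.076935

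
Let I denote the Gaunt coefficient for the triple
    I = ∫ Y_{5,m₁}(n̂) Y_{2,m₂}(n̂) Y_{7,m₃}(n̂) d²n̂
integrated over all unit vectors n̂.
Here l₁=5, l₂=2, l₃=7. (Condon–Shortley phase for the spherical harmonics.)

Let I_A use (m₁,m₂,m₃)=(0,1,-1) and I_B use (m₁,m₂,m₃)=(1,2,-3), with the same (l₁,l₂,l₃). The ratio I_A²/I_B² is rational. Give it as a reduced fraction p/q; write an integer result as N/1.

Shared (l₁,l₂,l₃)=(5,2,7): N and (l;000)² cancel in I_A²/I_B².
A: Δ = 0!·10!·4!/15! = 1/15015; Racah Σ t=0..0: t=0:+1/86400 = 1/86400; ⇒ 3j(5 2 7; 0 1 -1)² = 16/715, sgn +1
B: Δ = 0!·10!·4!/15! = 1/15015; Racah Σ t=0..0: t=0:+1/414720 = 1/414720; ⇒ 3j(5 2 7; 1 2 -3)² = 2/143, sgn +1
I_A²/I_B² = (16/715)/(2/143) = 8/5

8/5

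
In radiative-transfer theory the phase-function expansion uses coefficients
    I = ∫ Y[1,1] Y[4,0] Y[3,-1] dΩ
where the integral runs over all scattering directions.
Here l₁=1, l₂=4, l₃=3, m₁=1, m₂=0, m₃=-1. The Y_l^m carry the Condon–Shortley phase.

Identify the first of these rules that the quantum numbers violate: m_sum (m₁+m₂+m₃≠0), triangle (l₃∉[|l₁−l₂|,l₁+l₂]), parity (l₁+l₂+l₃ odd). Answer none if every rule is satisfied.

azimuthal sum: 1 + 0 − 1 = 0  ✓
3 ≤ 3 ≤ 5 (triangle on l)  ✓
L = 1 + 4 + 3 = 8 (even)  ✓

none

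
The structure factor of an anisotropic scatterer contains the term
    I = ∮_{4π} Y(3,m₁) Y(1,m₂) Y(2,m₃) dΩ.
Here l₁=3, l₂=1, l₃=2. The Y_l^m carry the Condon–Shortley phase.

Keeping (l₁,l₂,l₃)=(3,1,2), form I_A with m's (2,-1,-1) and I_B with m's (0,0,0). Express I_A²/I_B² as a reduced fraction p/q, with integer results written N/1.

l's match ⇒ only the (l;m) 3-j factors differ between A and B.
A: triangle coeff Δ(3,1,2) = 1/105; Σ_t [0,0]: t=0:+1/12 = 1/12; (3j)²=2/21 [(3 1 2; 2 -1 -1)], sign=-1
B: triangle coeff Δ(3,1,2) = 1/105; Σ_t [1,1]: t=1:−1/4 = -1/4; (3j)²=3/35 [(3 1 2; 0 0 0)], sign=-1
I_A²/I_B² = (2/21)/(3/35) = 10/9

10/9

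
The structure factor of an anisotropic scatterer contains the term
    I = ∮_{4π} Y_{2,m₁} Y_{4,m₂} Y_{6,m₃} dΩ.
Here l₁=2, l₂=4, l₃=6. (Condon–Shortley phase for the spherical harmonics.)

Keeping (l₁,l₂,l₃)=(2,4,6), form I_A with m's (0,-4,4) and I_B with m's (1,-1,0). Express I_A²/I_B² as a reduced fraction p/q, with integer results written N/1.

3/8

Same 2,4,6: normalisation and zero-m 3j drop out of the ratio.
A: Δ: 0! 4! 8! / 13! → 1/6435; sum: t=0:+1/161280 = 1/161280; 3j²(2 4 6; 0 -4 4) = Δ·Π!·Σ² = 1/143  (sign +1)
B: Δ: 0! 4! 8! / 13! → 1/6435; sum: t=0:+1/4320 = 1/4320; 3j²(2 4 6; 1 -1 0) = Δ·Π!·Σ² = 8/429  (sign +1)
I_A²/I_B² = (1/143)/(8/429) = 3/8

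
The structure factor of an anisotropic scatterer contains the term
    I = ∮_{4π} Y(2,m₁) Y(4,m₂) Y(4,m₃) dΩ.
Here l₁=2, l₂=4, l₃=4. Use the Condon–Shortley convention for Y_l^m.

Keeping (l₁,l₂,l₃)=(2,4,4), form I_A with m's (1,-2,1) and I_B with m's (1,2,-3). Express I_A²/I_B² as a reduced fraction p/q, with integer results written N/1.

81/175

Shared (l₁,l₂,l₃)=(2,4,4): N and (l;000)² cancel in I_A²/I_B².
A: Δ = 2!·2!·6!/11! = 1/13860; Racah Σ t=0..1: t=0:+1/96 t=1:−1/240 = 1/160; ⇒ 3j(2 4 4; 1 -2 1)² = 27/1540, sgn -1
B: Δ = 2!·2!·6!/11! = 1/13860; Racah Σ t=0..1: t=0:+1/1440 t=1:−1/240 = -1/288; ⇒ 3j(2 4 4; 1 2 -3)² = 5/132, sgn +1
I_A²/I_B² = (27/1540)/(5/132) = 81/175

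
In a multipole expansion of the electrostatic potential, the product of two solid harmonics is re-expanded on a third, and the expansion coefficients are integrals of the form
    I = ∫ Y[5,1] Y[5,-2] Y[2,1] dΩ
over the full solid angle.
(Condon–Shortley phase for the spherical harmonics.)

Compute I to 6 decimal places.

m-sum 0 ✓  L=12 even ✓  0≤2≤10 ✓
Π(2lᵢ+1) = 11×11×5 = 605
triangle coeff Δ(5,5,2) = 1/38610
Σ_t [3,5]: t=3:−1/2880 t=4:+1/576 t=5:−1/2880 = 1/960
(3j)²=10/429 [(5 5 2; 0 0 0)], sign=+1
Σ_t [2,3]: t=2:+1/2880 t=3:−1/1440 = -1/2880
(3j)²=7/715 [(5 5 2; 1 -2 1)], sign=+1
⇒ 4πI² = 70/507
I = (+1)√(70/507/(4π)) = 0.10481902

0.104819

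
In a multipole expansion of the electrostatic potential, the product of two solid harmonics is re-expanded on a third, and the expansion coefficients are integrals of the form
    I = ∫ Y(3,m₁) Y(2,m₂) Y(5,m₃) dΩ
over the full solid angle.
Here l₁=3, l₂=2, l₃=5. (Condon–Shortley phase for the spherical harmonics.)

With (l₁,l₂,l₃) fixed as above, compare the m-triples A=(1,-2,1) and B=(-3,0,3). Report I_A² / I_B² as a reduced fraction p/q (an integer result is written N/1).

Shared (l₁,l₂,l₃)=(3,2,5): N and (l;000)² cancel in I_A²/I_B².
A: Δ = 0!·6!·4!/11! = 1/2310; Racah Σ t=0..0: t=0:+1/1152 = 1/1152; ⇒ 3j(3 2 5; 1 -2 1)² = 1/154, sgn +1
B: Δ = 0!·6!·4!/11! = 1/2310; Racah Σ t=0..0: t=0:+1/2880 = 1/2880; ⇒ 3j(3 2 5; -3 0 3)² = 2/165, sgn +1
I_A²/I_B² = (1/154)/(2/165) = 15/28

15/28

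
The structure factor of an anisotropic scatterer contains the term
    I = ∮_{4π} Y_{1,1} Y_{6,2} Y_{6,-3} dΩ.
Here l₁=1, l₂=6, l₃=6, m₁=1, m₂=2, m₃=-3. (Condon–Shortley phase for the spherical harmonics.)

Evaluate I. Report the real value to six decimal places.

L=13 odd ⇒ parity kills the (l;000) factor ⇒ I = 0

0.000000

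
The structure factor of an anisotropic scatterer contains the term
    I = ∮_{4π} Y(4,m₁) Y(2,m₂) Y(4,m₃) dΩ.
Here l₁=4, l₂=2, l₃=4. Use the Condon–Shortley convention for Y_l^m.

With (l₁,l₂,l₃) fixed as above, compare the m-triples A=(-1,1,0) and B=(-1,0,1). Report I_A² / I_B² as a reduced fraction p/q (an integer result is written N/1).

l's match ⇒ only the (l;m) 3-j factors differ between A and B.
A: triangle coeff Δ(4,2,4) = 1/13860; Σ_t [1,2]: t=1:−1/96 t=2:+1/72 = 1/288; (3j)²=1/462 [(4 2 4; -1 1 0)], sign=+1
B: triangle coeff Δ(4,2,4) = 1/13860; Σ_t [0,2]: t=0:+1/480 t=1:−1/48 t=2:+1/144 = -17/1440; (3j)²=289/13860 [(4 2 4; -1 0 1)], sign=+1
I_A²/I_B² = (1/462)/(289/13860) = 30/289

30/289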